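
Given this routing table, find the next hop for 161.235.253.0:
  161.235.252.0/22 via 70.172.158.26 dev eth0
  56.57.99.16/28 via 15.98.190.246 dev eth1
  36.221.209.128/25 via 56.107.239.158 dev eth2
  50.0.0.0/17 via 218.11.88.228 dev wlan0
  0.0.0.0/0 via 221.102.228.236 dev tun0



Longest prefix match for 161.235.253.0:
  /22 161.235.252.0: MATCH
  /28 56.57.99.16: no
  /25 36.221.209.128: no
  /17 50.0.0.0: no
  /0 0.0.0.0: MATCH
Selected: next-hop 70.172.158.26 via eth0 (matched /22)


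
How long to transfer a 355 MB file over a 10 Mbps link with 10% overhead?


Effective throughput = 10 * (1 - 10/100) = 9 Mbps
File size in Mb = 355 * 8 = 2840 Mb
Time = 2840 / 9
Time = 315.5556 seconds


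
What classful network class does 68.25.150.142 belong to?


First octet: 68
Binary: 01000100
0xxxxxxx -> Class A (1-126)
Class A, default mask 255.0.0.0 (/8)


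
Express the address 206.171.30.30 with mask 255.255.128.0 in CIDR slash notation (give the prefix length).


Binary: 11111111.11111111.10000000.00000000
Count leading 1s
Prefix: /17


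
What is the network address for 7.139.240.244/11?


IP:   00000111.10001011.11110000.11110100
Mask: 11111111.11100000.00000000.00000000
AND operation:
Net:  00000111.10000000.00000000.00000000
Network: 7.128.0.0/11


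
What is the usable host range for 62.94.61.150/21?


Network: 62.94.56.0
Broadcast: 62.94.63.255
First usable = network + 1
Last usable = broadcast - 1
Range: 62.94.56.1 to 62.94.63.254


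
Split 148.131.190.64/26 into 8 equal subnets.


New prefix = 26 + 3 = 29
Each subnet has 8 addresses
  148.131.190.64/29
  148.131.190.72/29
  148.131.190.80/29
  148.131.190.88/29
  148.131.190.96/29
  148.131.190.104/29
  148.131.190.112/29
  148.131.190.120/29
Subnets: 148.131.190.64/29, 148.131.190.72/29, 148.131.190.80/29, 148.131.190.88/29, 148.131.190.96/29, 148.131.190.104/29, 148.131.190.112/29, 148.131.190.120/29


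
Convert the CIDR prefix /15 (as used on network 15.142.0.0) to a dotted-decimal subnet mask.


/15 means 15 network bits, 17 host bits
Binary: 11111111111111100000000000000000
Mask: 255.254.0.0


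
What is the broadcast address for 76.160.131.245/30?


Network: 76.160.131.244/30
Host bits = 2
Set all host bits to 1:
Broadcast: 76.160.131.247


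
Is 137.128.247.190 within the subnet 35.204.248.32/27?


Subnet network: 35.204.248.32
Test IP AND mask: 137.128.247.160
No, 137.128.247.190 is not in 35.204.248.32/27


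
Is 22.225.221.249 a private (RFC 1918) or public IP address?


RFC 1918 private ranges:
  10.0.0.0/8 (10.0.0.0 - 10.255.255.255)
  172.16.0.0/12 (172.16.0.0 - 172.31.255.255)
  192.168.0.0/16 (192.168.0.0 - 192.168.255.255)
Public (not in any RFC 1918 range)


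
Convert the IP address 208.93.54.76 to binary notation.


208 = 11010000
93 = 01011101
54 = 00110110
76 = 01001100
Binary: 11010000.01011101.00110110.01001100


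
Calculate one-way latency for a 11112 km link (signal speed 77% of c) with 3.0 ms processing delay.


Speed = 0.77 * 3e5 km/s = 231000 km/s
Propagation delay = 11112 / 231000 = 0.0481 s = 48.1039 ms
Processing delay = 3.0 ms
Total one-way latency = 51.1039 ms


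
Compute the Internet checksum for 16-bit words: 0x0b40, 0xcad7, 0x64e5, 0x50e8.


Sum all words (with carry folding):
+ 0x0b40 = 0x0b40
+ 0xcad7 = 0xd617
+ 0x64e5 = 0x3afd
+ 0x50e8 = 0x8be5
One's complement: ~0x8be5
Checksum = 0x741a


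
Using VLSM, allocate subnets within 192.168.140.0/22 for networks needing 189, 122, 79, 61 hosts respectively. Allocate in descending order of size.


189 hosts -> /24 (254 usable): 192.168.140.0/24
122 hosts -> /25 (126 usable): 192.168.141.0/25
79 hosts -> /25 (126 usable): 192.168.141.128/25
61 hosts -> /26 (62 usable): 192.168.142.0/26
Allocation: 192.168.140.0/24 (189 hosts, 254 usable); 192.168.141.0/25 (122 hosts, 126 usable); 192.168.141.128/25 (79 hosts, 126 usable); 192.168.142.0/26 (61 hosts, 62 usable)


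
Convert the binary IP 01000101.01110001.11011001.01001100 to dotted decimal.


01000101 = 69
01110001 = 113
11011001 = 217
01001100 = 76
IP: 69.113.217.76


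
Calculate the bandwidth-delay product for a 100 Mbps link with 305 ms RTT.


BDP = bandwidth * RTT
= 100 Mbps * 305 ms
= 100 * 1e6 * 305 / 1000 bits
= 30500000 bits
= 3812500 bytes
= 3723.1445 KB
BDP = 30500000 bits (3812500 bytes)


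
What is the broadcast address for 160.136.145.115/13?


Network: 160.136.0.0/13
Host bits = 19
Set all host bits to 1:
Broadcast: 160.143.255.255


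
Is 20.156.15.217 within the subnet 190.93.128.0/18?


Subnet network: 190.93.128.0
Test IP AND mask: 20.156.0.0
No, 20.156.15.217 is not in 190.93.128.0/18


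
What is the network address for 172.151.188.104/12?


IP:   10101100.10010111.10111100.01101000
Mask: 11111111.11110000.00000000.00000000
AND operation:
Net:  10101100.10010000.00000000.00000000
Network: 172.144.0.0/12


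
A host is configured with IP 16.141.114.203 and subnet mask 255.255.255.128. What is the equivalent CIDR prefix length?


Binary: 11111111.11111111.11111111.10000000
Count leading 1s
Prefix: /25


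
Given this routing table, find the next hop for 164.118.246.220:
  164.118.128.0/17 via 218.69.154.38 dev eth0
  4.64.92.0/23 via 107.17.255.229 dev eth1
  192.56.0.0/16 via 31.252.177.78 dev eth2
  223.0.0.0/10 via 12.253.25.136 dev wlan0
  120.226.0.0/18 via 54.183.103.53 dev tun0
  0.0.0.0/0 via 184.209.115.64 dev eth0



Longest prefix match for 164.118.246.220:
  /17 164.118.128.0: MATCH
  /23 4.64.92.0: no
  /16 192.56.0.0: no
  /10 223.0.0.0: no
  /18 120.226.0.0: no
  /0 0.0.0.0: MATCH
Selected: next-hop 218.69.154.38 via eth0 (matched /17)


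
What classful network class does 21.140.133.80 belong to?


First octet: 21
Binary: 00010101
0xxxxxxx -> Class A (1-126)
Class A, default mask 255.0.0.0 (/8)


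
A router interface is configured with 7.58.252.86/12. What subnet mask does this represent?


/12 means 12 network bits, 20 host bits
Binary: 11111111111100000000000000000000
Mask: 255.240.0.0


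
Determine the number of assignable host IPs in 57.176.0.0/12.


Host bits = 32 - 12 = 20
Total addresses = 2^20 = 1048576
Usable = total - 2 (network and broadcast)
Usable hosts: 1048574


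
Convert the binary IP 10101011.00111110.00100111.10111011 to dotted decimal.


10101011 = 171
00111110 = 62
00100111 = 39
10111011 = 187
IP: 171.62.39.187


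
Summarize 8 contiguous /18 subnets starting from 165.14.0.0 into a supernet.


Original prefix: /18
Number of subnets: 8 = 2^3
New prefix = 18 - 3 = 15
Supernet: 165.14.0.0/15


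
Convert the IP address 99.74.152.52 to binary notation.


99 = 01100011
74 = 01001010
152 = 10011000
52 = 00110100
Binary: 01100011.01001010.10011000.00110100


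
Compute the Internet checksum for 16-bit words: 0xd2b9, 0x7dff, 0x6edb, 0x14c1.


Sum all words (with carry folding):
+ 0xd2b9 = 0xd2b9
+ 0x7dff = 0x50b9
+ 0x6edb = 0xbf94
+ 0x14c1 = 0xd455
One's complement: ~0xd455
Checksum = 0x2baa


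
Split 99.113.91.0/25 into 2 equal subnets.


New prefix = 25 + 1 = 26
Each subnet has 64 addresses
  99.113.91.0/26
  99.113.91.64/26
Subnets: 99.113.91.0/26, 99.113.91.64/26


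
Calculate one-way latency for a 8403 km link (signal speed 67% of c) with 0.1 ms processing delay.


Speed = 0.67 * 3e5 km/s = 201000 km/s
Propagation delay = 8403 / 201000 = 0.0418 s = 41.806 ms
Processing delay = 0.1 ms
Total one-way latency = 41.906 ms


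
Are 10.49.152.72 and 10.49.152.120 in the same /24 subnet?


Mask: 255.255.255.0
10.49.152.72 AND mask = 10.49.152.0
10.49.152.120 AND mask = 10.49.152.0
Yes, same subnet (10.49.152.0)


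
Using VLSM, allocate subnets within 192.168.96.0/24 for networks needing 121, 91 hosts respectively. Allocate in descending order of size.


121 hosts -> /25 (126 usable): 192.168.96.0/25
91 hosts -> /25 (126 usable): 192.168.96.128/25
Allocation: 192.168.96.0/25 (121 hosts, 126 usable); 192.168.96.128/25 (91 hosts, 126 usable)


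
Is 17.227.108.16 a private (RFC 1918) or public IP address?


RFC 1918 private ranges:
  10.0.0.0/8 (10.0.0.0 - 10.255.255.255)
  172.16.0.0/12 (172.16.0.0 - 172.31.255.255)
  192.168.0.0/16 (192.168.0.0 - 192.168.255.255)
Public (not in any RFC 1918 range)


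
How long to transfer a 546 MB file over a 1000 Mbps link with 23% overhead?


Effective throughput = 1000 * (1 - 23/100) = 770 Mbps
File size in Mb = 546 * 8 = 4368 Mb
Time = 4368 / 770
Time = 5.6727 seconds


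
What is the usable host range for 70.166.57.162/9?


Network: 70.128.0.0
Broadcast: 70.255.255.255
First usable = network + 1
Last usable = broadcast - 1
Range: 70.128.0.1 to 70.255.255.254


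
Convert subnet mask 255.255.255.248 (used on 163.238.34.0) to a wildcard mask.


Subnet mask: 255.255.255.248
Wildcard = 255.255.255.255 - subnet mask
255 - 255 = 0
255 - 255 = 0
255 - 255 = 0
255 - 248 = 7
Wildcard: 0.0.0.7


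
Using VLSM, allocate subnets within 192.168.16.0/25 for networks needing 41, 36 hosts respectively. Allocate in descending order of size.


41 hosts -> /26 (62 usable): 192.168.16.0/26
36 hosts -> /26 (62 usable): 192.168.16.64/26
Allocation: 192.168.16.0/26 (41 hosts, 62 usable); 192.168.16.64/26 (36 hosts, 62 usable)


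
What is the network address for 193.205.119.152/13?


IP:   11000001.11001101.01110111.10011000
Mask: 11111111.11111000.00000000.00000000
AND operation:
Net:  11000001.11001000.00000000.00000000
Network: 193.200.0.0/13


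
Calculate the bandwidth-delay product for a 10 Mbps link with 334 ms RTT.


BDP = bandwidth * RTT
= 10 Mbps * 334 ms
= 10 * 1e6 * 334 / 1000 bits
= 3340000 bits
= 417500 bytes
= 407.7148 KB
BDP = 3340000 bits (417500 bytes)


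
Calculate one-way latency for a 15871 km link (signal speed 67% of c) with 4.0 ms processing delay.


Speed = 0.67 * 3e5 km/s = 201000 km/s
Propagation delay = 15871 / 201000 = 0.079 s = 78.9602 ms
Processing delay = 4.0 ms
Total one-way latency = 82.9602 ms


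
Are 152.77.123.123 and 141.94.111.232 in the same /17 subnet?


Mask: 255.255.128.0
152.77.123.123 AND mask = 152.77.0.0
141.94.111.232 AND mask = 141.94.0.0
No, different subnets (152.77.0.0 vs 141.94.0.0)


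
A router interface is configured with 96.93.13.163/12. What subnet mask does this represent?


/12 means 12 network bits, 20 host bits
Binary: 11111111111100000000000000000000
Mask: 255.240.0.0


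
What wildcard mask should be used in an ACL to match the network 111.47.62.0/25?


Subnet mask: 255.255.255.128
Wildcard = 255.255.255.255 - subnet mask
255 - 255 = 0
255 - 255 = 0
255 - 255 = 0
255 - 128 = 127
Wildcard: 0.0.0.127


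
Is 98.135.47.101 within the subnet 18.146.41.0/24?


Subnet network: 18.146.41.0
Test IP AND mask: 98.135.47.0
No, 98.135.47.101 is not in 18.146.41.0/24


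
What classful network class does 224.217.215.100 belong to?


First octet: 224
Binary: 11100000
1110xxxx -> Class D (224-239)
Class D (multicast), default mask N/A


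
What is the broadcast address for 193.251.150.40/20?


Network: 193.251.144.0/20
Host bits = 12
Set all host bits to 1:
Broadcast: 193.251.159.255


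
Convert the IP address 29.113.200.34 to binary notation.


29 = 00011101
113 = 01110001
200 = 11001000
34 = 00100010
Binary: 00011101.01110001.11001000.00100010


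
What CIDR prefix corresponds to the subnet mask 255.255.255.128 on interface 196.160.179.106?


Binary: 11111111.11111111.11111111.10000000
Count leading 1s
Prefix: /25


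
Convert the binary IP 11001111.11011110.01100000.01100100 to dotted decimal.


11001111 = 207
11011110 = 222
01100000 = 96
01100100 = 100
IP: 207.222.96.100


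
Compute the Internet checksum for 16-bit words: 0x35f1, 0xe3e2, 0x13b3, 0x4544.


Sum all words (with carry folding):
+ 0x35f1 = 0x35f1
+ 0xe3e2 = 0x19d4
+ 0x13b3 = 0x2d87
+ 0x4544 = 0x72cb
One's complement: ~0x72cb
Checksum = 0x8d34


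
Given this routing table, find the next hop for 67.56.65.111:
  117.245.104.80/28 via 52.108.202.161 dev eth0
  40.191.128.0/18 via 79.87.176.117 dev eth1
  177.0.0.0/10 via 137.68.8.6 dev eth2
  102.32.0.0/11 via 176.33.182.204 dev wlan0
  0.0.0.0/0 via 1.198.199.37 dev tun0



Longest prefix match for 67.56.65.111:
  /28 117.245.104.80: no
  /18 40.191.128.0: no
  /10 177.0.0.0: no
  /11 102.32.0.0: no
  /0 0.0.0.0: MATCH
Selected: next-hop 1.198.199.37 via tun0 (matched /0)


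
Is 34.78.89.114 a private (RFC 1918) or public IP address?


RFC 1918 private ranges:
  10.0.0.0/8 (10.0.0.0 - 10.255.255.255)
  172.16.0.0/12 (172.16.0.0 - 172.31.255.255)
  192.168.0.0/16 (192.168.0.0 - 192.168.255.255)
Public (not in any RFC 1918 range)


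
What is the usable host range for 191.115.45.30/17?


Network: 191.115.0.0
Broadcast: 191.115.127.255
First usable = network + 1
Last usable = broadcast - 1
Range: 191.115.0.1 to 191.115.127.254


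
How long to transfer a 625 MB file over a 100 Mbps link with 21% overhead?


Effective throughput = 100 * (1 - 21/100) = 79 Mbps
File size in Mb = 625 * 8 = 5000 Mb
Time = 5000 / 79
Time = 63.2911 seconds


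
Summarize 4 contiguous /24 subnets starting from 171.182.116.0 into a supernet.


Original prefix: /24
Number of subnets: 4 = 2^2
New prefix = 24 - 2 = 22
Supernet: 171.182.116.0/22


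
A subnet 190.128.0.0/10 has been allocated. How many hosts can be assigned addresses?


Host bits = 32 - 10 = 22
Total addresses = 2^22 = 4194304
Usable = total - 2 (network and broadcast)
Usable hosts: 4194302


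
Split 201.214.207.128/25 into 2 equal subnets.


New prefix = 25 + 1 = 26
Each subnet has 64 addresses
  201.214.207.128/26
  201.214.207.192/26
Subnets: 201.214.207.128/26, 201.214.207.192/26


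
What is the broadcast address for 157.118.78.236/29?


Network: 157.118.78.232/29
Host bits = 3
Set all host bits to 1:
Broadcast: 157.118.78.239


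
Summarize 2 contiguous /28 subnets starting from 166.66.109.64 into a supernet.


Original prefix: /28
Number of subnets: 2 = 2^1
New prefix = 28 - 1 = 27
Supernet: 166.66.109.64/27


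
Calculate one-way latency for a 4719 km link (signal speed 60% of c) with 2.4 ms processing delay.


Speed = 0.6 * 3e5 km/s = 180000 km/s
Propagation delay = 4719 / 180000 = 0.0262 s = 26.2167 ms
Processing delay = 2.4 ms
Total one-way latency = 28.6167 ms


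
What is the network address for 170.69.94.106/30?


IP:   10101010.01000101.01011110.01101010
Mask: 11111111.11111111.11111111.11111100
AND operation:
Net:  10101010.01000101.01011110.01101000
Network: 170.69.94.104/30


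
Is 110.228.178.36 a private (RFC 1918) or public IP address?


RFC 1918 private ranges:
  10.0.0.0/8 (10.0.0.0 - 10.255.255.255)
  172.16.0.0/12 (172.16.0.0 - 172.31.255.255)
  192.168.0.0/16 (192.168.0.0 - 192.168.255.255)
Public (not in any RFC 1918 range)


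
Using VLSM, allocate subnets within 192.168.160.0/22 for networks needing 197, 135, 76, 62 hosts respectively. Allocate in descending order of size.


197 hosts -> /24 (254 usable): 192.168.160.0/24
135 hosts -> /24 (254 usable): 192.168.161.0/24
76 hosts -> /25 (126 usable): 192.168.162.0/25
62 hosts -> /26 (62 usable): 192.168.162.128/26
Allocation: 192.168.160.0/24 (197 hosts, 254 usable); 192.168.161.0/24 (135 hosts, 254 usable); 192.168.162.0/25 (76 hosts, 126 usable); 192.168.162.128/26 (62 hosts, 62 usable)


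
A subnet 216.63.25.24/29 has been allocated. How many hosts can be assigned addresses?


Host bits = 32 - 29 = 3
Total addresses = 2^3 = 8
Usable = total - 2 (network and broadcast)
Usable hosts: 6


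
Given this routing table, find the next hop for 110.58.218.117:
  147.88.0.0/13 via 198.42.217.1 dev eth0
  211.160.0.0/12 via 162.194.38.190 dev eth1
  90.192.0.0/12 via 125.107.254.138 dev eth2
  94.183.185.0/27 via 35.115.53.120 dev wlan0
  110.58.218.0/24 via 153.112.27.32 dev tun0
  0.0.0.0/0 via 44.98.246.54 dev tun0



Longest prefix match for 110.58.218.117:
  /13 147.88.0.0: no
  /12 211.160.0.0: no
  /12 90.192.0.0: no
  /27 94.183.185.0: no
  /24 110.58.218.0: MATCH
  /0 0.0.0.0: MATCH
Selected: next-hop 153.112.27.32 via tun0 (matched /24)


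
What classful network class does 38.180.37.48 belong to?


First octet: 38
Binary: 00100110
0xxxxxxx -> Class A (1-126)
Class A, default mask 255.0.0.0 (/8)


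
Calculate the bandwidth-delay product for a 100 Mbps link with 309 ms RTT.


BDP = bandwidth * RTT
= 100 Mbps * 309 ms
= 100 * 1e6 * 309 / 1000 bits
= 30900000 bits
= 3862500 bytes
= 3771.9727 KB
BDP = 30900000 bits (3862500 bytes)


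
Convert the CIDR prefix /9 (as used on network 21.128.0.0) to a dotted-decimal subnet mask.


/9 means 9 network bits, 23 host bits
Binary: 11111111100000000000000000000000
Mask: 255.128.0.0


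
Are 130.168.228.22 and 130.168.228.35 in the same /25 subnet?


Mask: 255.255.255.128
130.168.228.22 AND mask = 130.168.228.0
130.168.228.35 AND mask = 130.168.228.0
Yes, same subnet (130.168.228.0)


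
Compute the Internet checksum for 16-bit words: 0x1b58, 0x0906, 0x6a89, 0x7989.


Sum all words (with carry folding):
+ 0x1b58 = 0x1b58
+ 0x0906 = 0x245e
+ 0x6a89 = 0x8ee7
+ 0x7989 = 0x0871
One's complement: ~0x0871
Checksum = 0xf78e


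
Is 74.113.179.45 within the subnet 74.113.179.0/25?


Subnet network: 74.113.179.0
Test IP AND mask: 74.113.179.0
Yes, 74.113.179.45 is in 74.113.179.0/25


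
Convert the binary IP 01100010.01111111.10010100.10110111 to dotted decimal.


01100010 = 98
01111111 = 127
10010100 = 148
10110111 = 183
IP: 98.127.148.183


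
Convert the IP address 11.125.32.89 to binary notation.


11 = 00001011
125 = 01111101
32 = 00100000
89 = 01011001
Binary: 00001011.01111101.00100000.01011001


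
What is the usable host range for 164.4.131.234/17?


Network: 164.4.128.0
Broadcast: 164.4.255.255
First usable = network + 1
Last usable = broadcast - 1
Range: 164.4.128.1 to 164.4.255.254


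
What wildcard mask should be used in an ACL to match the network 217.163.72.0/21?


Subnet mask: 255.255.248.0
Wildcard = 255.255.255.255 - subnet mask
255 - 255 = 0
255 - 255 = 0
255 - 248 = 7
255 - 0 = 255
Wildcard: 0.0.7.255


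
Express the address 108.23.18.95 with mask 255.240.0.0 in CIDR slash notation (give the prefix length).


Binary: 11111111.11110000.00000000.00000000
Count leading 1s
Prefix: /12


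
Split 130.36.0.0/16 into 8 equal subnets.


New prefix = 16 + 3 = 19
Each subnet has 8192 addresses
  130.36.0.0/19
  130.36.32.0/19
  130.36.64.0/19
  130.36.96.0/19
  130.36.128.0/19
  130.36.160.0/19
  130.36.192.0/19
  130.36.224.0/19
Subnets: 130.36.0.0/19, 130.36.32.0/19, 130.36.64.0/19, 130.36.96.0/19, 130.36.128.0/19, 130.36.160.0/19, 130.36.192.0/19, 130.36.224.0/19


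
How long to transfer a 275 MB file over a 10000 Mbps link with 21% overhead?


Effective throughput = 10000 * (1 - 21/100) = 7900 Mbps
File size in Mb = 275 * 8 = 2200 Mb
Time = 2200 / 7900
Time = 0.2785 seconds


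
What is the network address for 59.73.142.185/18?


IP:   00111011.01001001.10001110.10111001
Mask: 11111111.11111111.11000000.00000000
AND operation:
Net:  00111011.01001001.10000000.00000000
Network: 59.73.128.0/18


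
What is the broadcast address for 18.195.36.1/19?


Network: 18.195.32.0/19
Host bits = 13
Set all host bits to 1:
Broadcast: 18.195.63.255


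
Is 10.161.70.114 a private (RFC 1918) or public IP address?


RFC 1918 private ranges:
  10.0.0.0/8 (10.0.0.0 - 10.255.255.255)
  172.16.0.0/12 (172.16.0.0 - 172.31.255.255)
  192.168.0.0/16 (192.168.0.0 - 192.168.255.255)
Private (in 10.0.0.0/8)


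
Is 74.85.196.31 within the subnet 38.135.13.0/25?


Subnet network: 38.135.13.0
Test IP AND mask: 74.85.196.0
No, 74.85.196.31 is not in 38.135.13.0/25


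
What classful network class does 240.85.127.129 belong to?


First octet: 240
Binary: 11110000
1111xxxx -> Class E (240-255)
Class E (reserved), default mask N/A


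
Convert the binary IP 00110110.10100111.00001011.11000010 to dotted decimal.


00110110 = 54
10100111 = 167
00001011 = 11
11000010 = 194
IP: 54.167.11.194


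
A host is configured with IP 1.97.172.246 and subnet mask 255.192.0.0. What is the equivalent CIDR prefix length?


Binary: 11111111.11000000.00000000.00000000
Count leading 1s
Prefix: /10


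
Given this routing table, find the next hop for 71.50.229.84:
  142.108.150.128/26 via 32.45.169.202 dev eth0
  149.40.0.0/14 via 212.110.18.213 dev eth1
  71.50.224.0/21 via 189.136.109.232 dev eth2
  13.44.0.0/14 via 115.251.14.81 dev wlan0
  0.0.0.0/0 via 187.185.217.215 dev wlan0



Longest prefix match for 71.50.229.84:
  /26 142.108.150.128: no
  /14 149.40.0.0: no
  /21 71.50.224.0: MATCH
  /14 13.44.0.0: no
  /0 0.0.0.0: MATCH
Selected: next-hop 189.136.109.232 via eth2 (matched /21)


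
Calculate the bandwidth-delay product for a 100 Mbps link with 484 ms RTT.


BDP = bandwidth * RTT
= 100 Mbps * 484 ms
= 100 * 1e6 * 484 / 1000 bits
= 48400000 bits
= 6050000 bytes
= 5908.2031 KB
BDP = 48400000 bits (6050000 bytes)


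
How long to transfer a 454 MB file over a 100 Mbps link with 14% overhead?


Effective throughput = 100 * (1 - 14/100) = 86 Mbps
File size in Mb = 454 * 8 = 3632 Mb
Time = 3632 / 86
Time = 42.2326 seconds


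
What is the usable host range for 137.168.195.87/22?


Network: 137.168.192.0
Broadcast: 137.168.195.255
First usable = network + 1
Last usable = broadcast - 1
Range: 137.168.192.1 to 137.168.195.254


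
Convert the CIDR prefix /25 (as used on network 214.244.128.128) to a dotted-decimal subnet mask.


/25 means 25 network bits, 7 host bits
Binary: 11111111111111111111111110000000
Mask: 255.255.255.128


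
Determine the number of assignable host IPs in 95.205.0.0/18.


Host bits = 32 - 18 = 14
Total addresses = 2^14 = 16384
Usable = total - 2 (network and broadcast)
Usable hosts: 16382


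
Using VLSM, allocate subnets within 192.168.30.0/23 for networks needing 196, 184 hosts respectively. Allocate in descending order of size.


196 hosts -> /24 (254 usable): 192.168.30.0/24
184 hosts -> /24 (254 usable): 192.168.31.0/24
Allocation: 192.168.30.0/24 (196 hosts, 254 usable); 192.168.31.0/24 (184 hosts, 254 usable)


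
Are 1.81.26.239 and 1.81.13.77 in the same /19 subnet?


Mask: 255.255.224.0
1.81.26.239 AND mask = 1.81.0.0
1.81.13.77 AND mask = 1.81.0.0
Yes, same subnet (1.81.0.0)


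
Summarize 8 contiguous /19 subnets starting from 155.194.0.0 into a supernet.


Original prefix: /19
Number of subnets: 8 = 2^3
New prefix = 19 - 3 = 16
Supernet: 155.194.0.0/16


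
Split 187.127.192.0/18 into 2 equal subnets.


New prefix = 18 + 1 = 19
Each subnet has 8192 addresses
  187.127.192.0/19
  187.127.224.0/19
Subnets: 187.127.192.0/19, 187.127.224.0/19


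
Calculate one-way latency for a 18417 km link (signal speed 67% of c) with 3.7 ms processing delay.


Speed = 0.67 * 3e5 km/s = 201000 km/s
Propagation delay = 18417 / 201000 = 0.0916 s = 91.6269 ms
Processing delay = 3.7 ms
Total one-way latency = 95.3269 ms


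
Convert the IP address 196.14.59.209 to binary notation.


196 = 11000100
14 = 00001110
59 = 00111011
209 = 11010001
Binary: 11000100.00001110.00111011.11010001


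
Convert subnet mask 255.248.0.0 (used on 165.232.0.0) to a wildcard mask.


Subnet mask: 255.248.0.0
Wildcard = 255.255.255.255 - subnet mask
255 - 255 = 0
255 - 248 = 7
255 - 0 = 255
255 - 0 = 255
Wildcard: 0.7.255.255


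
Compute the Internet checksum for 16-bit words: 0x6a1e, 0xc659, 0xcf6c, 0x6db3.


Sum all words (with carry folding):
+ 0x6a1e = 0x6a1e
+ 0xc659 = 0x3078
+ 0xcf6c = 0xffe4
+ 0x6db3 = 0x6d98
One's complement: ~0x6d98
Checksum = 0x9267


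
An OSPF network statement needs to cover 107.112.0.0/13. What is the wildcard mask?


Subnet mask: 255.248.0.0
Wildcard = 255.255.255.255 - subnet mask
255 - 255 = 0
255 - 248 = 7
255 - 0 = 255
255 - 0 = 255
Wildcard: 0.7.255.255


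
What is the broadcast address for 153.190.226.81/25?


Network: 153.190.226.0/25
Host bits = 7
Set all host bits to 1:
Broadcast: 153.190.226.127


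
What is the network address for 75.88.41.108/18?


IP:   01001011.01011000.00101001.01101100
Mask: 11111111.11111111.11000000.00000000
AND operation:
Net:  01001011.01011000.00000000.00000000
Network: 75.88.0.0/18


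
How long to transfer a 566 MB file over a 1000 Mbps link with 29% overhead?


Effective throughput = 1000 * (1 - 29/100) = 710 Mbps
File size in Mb = 566 * 8 = 4528 Mb
Time = 4528 / 710
Time = 6.3775 seconds


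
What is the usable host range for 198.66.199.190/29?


Network: 198.66.199.184
Broadcast: 198.66.199.191
First usable = network + 1
Last usable = broadcast - 1
Range: 198.66.199.185 to 198.66.199.190


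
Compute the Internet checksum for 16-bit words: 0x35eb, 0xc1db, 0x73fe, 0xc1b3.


Sum all words (with carry folding):
+ 0x35eb = 0x35eb
+ 0xc1db = 0xf7c6
+ 0x73fe = 0x6bc5
+ 0xc1b3 = 0x2d79
One's complement: ~0x2d79
Checksum = 0xd286


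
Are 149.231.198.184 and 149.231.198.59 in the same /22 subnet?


Mask: 255.255.252.0
149.231.198.184 AND mask = 149.231.196.0
149.231.198.59 AND mask = 149.231.196.0
Yes, same subnet (149.231.196.0)


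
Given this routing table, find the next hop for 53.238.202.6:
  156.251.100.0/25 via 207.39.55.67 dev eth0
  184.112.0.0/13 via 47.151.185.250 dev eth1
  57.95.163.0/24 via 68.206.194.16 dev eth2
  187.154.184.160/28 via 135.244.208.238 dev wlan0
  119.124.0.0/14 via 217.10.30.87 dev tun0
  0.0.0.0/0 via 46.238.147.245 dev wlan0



Longest prefix match for 53.238.202.6:
  /25 156.251.100.0: no
  /13 184.112.0.0: no
  /24 57.95.163.0: no
  /28 187.154.184.160: no
  /14 119.124.0.0: no
  /0 0.0.0.0: MATCH
Selected: next-hop 46.238.147.245 via wlan0 (matched /0)


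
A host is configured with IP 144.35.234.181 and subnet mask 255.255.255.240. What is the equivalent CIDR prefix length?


Binary: 11111111.11111111.11111111.11110000
Count leading 1s
Prefix: /28


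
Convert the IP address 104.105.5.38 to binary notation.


104 = 01101000
105 = 01101001
5 = 00000101
38 = 00100110
Binary: 01101000.01101001.00000101.00100110


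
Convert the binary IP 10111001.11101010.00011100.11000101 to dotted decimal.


10111001 = 185
11101010 = 234
00011100 = 28
11000101 = 197
IP: 185.234.28.197


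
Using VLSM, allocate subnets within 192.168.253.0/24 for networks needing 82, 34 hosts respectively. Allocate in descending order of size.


82 hosts -> /25 (126 usable): 192.168.253.0/25
34 hosts -> /26 (62 usable): 192.168.253.128/26
Allocation: 192.168.253.0/25 (82 hosts, 126 usable); 192.168.253.128/26 (34 hosts, 62 usable)


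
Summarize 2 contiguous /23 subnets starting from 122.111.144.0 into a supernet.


Original prefix: /23
Number of subnets: 2 = 2^1
New prefix = 23 - 1 = 22
Supernet: 122.111.144.0/22


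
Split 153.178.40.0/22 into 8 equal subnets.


New prefix = 22 + 3 = 25
Each subnet has 128 addresses
  153.178.40.0/25
  153.178.40.128/25
  153.178.41.0/25
  153.178.41.128/25
  153.178.42.0/25
  153.178.42.128/25
  153.178.43.0/25
  153.178.43.128/25
Subnets: 153.178.40.0/25, 153.178.40.128/25, 153.178.41.0/25, 153.178.41.128/25, 153.178.42.0/25, 153.178.42.128/25, 153.178.43.0/25, 153.178.43.128/25


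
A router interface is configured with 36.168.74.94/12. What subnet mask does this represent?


/12 means 12 network bits, 20 host bits
Binary: 11111111111100000000000000000000
Mask: 255.240.0.0


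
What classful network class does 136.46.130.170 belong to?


First octet: 136
Binary: 10001000
10xxxxxx -> Class B (128-191)
Class B, default mask 255.255.0.0 (/16)


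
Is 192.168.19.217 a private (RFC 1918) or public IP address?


RFC 1918 private ranges:
  10.0.0.0/8 (10.0.0.0 - 10.255.255.255)
  172.16.0.0/12 (172.16.0.0 - 172.31.255.255)
  192.168.0.0/16 (192.168.0.0 - 192.168.255.255)
Private (in 192.168.0.0/16)


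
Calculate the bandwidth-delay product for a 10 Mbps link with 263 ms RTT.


BDP = bandwidth * RTT
= 10 Mbps * 263 ms
= 10 * 1e6 * 263 / 1000 bits
= 2630000 bits
= 328750 bytes
= 321.0449 KB
BDP = 2630000 bits (328750 bytes)


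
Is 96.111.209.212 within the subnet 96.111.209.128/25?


Subnet network: 96.111.209.128
Test IP AND mask: 96.111.209.128
Yes, 96.111.209.212 is in 96.111.209.128/25


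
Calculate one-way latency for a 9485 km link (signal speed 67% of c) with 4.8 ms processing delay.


Speed = 0.67 * 3e5 km/s = 201000 km/s
Propagation delay = 9485 / 201000 = 0.0472 s = 47.1891 ms
Processing delay = 4.8 ms
Total one-way latency = 51.9891 ms


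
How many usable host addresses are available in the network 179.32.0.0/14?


Host bits = 32 - 14 = 18
Total addresses = 2^18 = 262144
Usable = total - 2 (network and broadcast)
Usable hosts: 262142


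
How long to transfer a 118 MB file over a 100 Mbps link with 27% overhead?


Effective throughput = 100 * (1 - 27/100) = 73 Mbps
File size in Mb = 118 * 8 = 944 Mb
Time = 944 / 73
Time = 12.9315 seconds


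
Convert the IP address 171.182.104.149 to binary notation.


171 = 10101011
182 = 10110110
104 = 01101000
149 = 10010101
Binary: 10101011.10110110.01101000.10010101


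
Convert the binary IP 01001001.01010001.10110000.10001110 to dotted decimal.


01001001 = 73
01010001 = 81
10110000 = 176
10001110 = 142
IP: 73.81.176.142


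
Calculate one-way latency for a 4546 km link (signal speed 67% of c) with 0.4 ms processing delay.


Speed = 0.67 * 3e5 km/s = 201000 km/s
Propagation delay = 4546 / 201000 = 0.0226 s = 22.6169 ms
Processing delay = 0.4 ms
Total one-way latency = 23.0169 ms


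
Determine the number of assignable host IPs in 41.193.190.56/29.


Host bits = 32 - 29 = 3
Total addresses = 2^3 = 8
Usable = total - 2 (network and broadcast)
Usable hosts: 6


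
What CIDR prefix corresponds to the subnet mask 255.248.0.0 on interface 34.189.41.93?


Binary: 11111111.11111000.00000000.00000000
Count leading 1s
Prefix: /13


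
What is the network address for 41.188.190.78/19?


IP:   00101001.10111100.10111110.01001110
Mask: 11111111.11111111.11100000.00000000
AND operation:
Net:  00101001.10111100.10100000.00000000
Network: 41.188.160.0/19


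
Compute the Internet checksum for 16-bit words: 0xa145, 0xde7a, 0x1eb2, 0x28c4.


Sum all words (with carry folding):
+ 0xa145 = 0xa145
+ 0xde7a = 0x7fc0
+ 0x1eb2 = 0x9e72
+ 0x28c4 = 0xc736
One's complement: ~0xc736
Checksum = 0x38c9


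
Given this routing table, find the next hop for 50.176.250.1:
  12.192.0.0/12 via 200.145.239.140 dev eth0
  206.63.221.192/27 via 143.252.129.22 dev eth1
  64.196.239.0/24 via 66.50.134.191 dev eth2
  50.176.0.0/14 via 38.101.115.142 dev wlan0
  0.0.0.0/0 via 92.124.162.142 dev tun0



Longest prefix match for 50.176.250.1:
  /12 12.192.0.0: no
  /27 206.63.221.192: no
  /24 64.196.239.0: no
  /14 50.176.0.0: MATCH
  /0 0.0.0.0: MATCH
Selected: next-hop 38.101.115.142 via wlan0 (matched /14)


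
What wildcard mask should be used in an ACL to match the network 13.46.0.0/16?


Subnet mask: 255.255.0.0
Wildcard = 255.255.255.255 - subnet mask
255 - 255 = 0
255 - 255 = 0
255 - 0 = 255
255 - 0 = 255
Wildcard: 0.0.255.255


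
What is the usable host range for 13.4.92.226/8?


Network: 13.0.0.0
Broadcast: 13.255.255.255
First usable = network + 1
Last usable = broadcast - 1
Range: 13.0.0.1 to 13.255.255.254


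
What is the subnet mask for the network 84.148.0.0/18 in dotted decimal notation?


/18 means 18 network bits, 14 host bits
Binary: 11111111111111111100000000000000
Mask: 255.255.192.0


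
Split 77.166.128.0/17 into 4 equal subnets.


New prefix = 17 + 2 = 19
Each subnet has 8192 addresses
  77.166.128.0/19
  77.166.160.0/19
  77.166.192.0/19
  77.166.224.0/19
Subnets: 77.166.128.0/19, 77.166.160.0/19, 77.166.192.0/19, 77.166.224.0/19


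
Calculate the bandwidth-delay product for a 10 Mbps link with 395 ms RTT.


BDP = bandwidth * RTT
= 10 Mbps * 395 ms
= 10 * 1e6 * 395 / 1000 bits
= 3950000 bits
= 493750 bytes
= 482.1777 KB
BDP = 3950000 bits (493750 bytes)


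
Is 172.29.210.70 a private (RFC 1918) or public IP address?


RFC 1918 private ranges:
  10.0.0.0/8 (10.0.0.0 - 10.255.255.255)
  172.16.0.0/12 (172.16.0.0 - 172.31.255.255)
  192.168.0.0/16 (192.168.0.0 - 192.168.255.255)
Private (in 172.16.0.0/12)


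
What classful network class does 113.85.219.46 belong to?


First octet: 113
Binary: 01110001
0xxxxxxx -> Class A (1-126)
Class A, default mask 255.0.0.0 (/8)


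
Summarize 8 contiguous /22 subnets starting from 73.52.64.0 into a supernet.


Original prefix: /22
Number of subnets: 8 = 2^3
New prefix = 22 - 3 = 19
Supernet: 73.52.64.0/19


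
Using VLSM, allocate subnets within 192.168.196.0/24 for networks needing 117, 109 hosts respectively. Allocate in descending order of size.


117 hosts -> /25 (126 usable): 192.168.196.0/25
109 hosts -> /25 (126 usable): 192.168.196.128/25
Allocation: 192.168.196.0/25 (117 hosts, 126 usable); 192.168.196.128/25 (109 hosts, 126 usable)


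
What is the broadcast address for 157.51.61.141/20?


Network: 157.51.48.0/20
Host bits = 12
Set all host bits to 1:
Broadcast: 157.51.63.255


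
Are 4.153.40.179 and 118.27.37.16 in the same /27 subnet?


Mask: 255.255.255.224
4.153.40.179 AND mask = 4.153.40.160
118.27.37.16 AND mask = 118.27.37.0
No, different subnets (4.153.40.160 vs 118.27.37.0)


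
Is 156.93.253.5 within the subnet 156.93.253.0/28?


Subnet network: 156.93.253.0
Test IP AND mask: 156.93.253.0
Yes, 156.93.253.5 is in 156.93.253.0/28


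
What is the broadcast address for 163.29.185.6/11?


Network: 163.0.0.0/11
Host bits = 21
Set all host bits to 1:
Broadcast: 163.31.255.255


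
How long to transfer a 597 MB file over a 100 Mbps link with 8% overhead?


Effective throughput = 100 * (1 - 8/100) = 92 Mbps
File size in Mb = 597 * 8 = 4776 Mb
Time = 4776 / 92
Time = 51.913 seconds


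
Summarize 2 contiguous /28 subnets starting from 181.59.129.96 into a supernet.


Original prefix: /28
Number of subnets: 2 = 2^1
New prefix = 28 - 1 = 27
Supernet: 181.59.129.96/27


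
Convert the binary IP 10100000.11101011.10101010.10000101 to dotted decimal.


10100000 = 160
11101011 = 235
10101010 = 170
10000101 = 133
IP: 160.235.170.133


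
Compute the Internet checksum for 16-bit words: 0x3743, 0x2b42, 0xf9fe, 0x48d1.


Sum all words (with carry folding):
+ 0x3743 = 0x3743
+ 0x2b42 = 0x6285
+ 0xf9fe = 0x5c84
+ 0x48d1 = 0xa555
One's complement: ~0xa555
Checksum = 0x5aaa


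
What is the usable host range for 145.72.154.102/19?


Network: 145.72.128.0
Broadcast: 145.72.159.255
First usable = network + 1
Last usable = broadcast - 1
Range: 145.72.128.1 to 145.72.159.254


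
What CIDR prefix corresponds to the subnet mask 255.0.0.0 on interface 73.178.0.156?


Binary: 11111111.00000000.00000000.00000000
Count leading 1s
Prefix: /8


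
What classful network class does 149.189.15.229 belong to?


First octet: 149
Binary: 10010101
10xxxxxx -> Class B (128-191)
Class B, default mask 255.255.0.0 (/16)


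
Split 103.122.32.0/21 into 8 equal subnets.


New prefix = 21 + 3 = 24
Each subnet has 256 addresses
  103.122.32.0/24
  103.122.33.0/24
  103.122.34.0/24
  103.122.35.0/24
  103.122.36.0/24
  103.122.37.0/24
  103.122.38.0/24
  103.122.39.0/24
Subnets: 103.122.32.0/24, 103.122.33.0/24, 103.122.34.0/24, 103.122.35.0/24, 103.122.36.0/24, 103.122.37.0/24, 103.122.38.0/24, 103.122.39.0/24


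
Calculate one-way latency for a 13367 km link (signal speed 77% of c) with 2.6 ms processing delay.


Speed = 0.77 * 3e5 km/s = 231000 km/s
Propagation delay = 13367 / 231000 = 0.0579 s = 57.8658 ms
Processing delay = 2.6 ms
Total one-way latency = 60.4658 ms


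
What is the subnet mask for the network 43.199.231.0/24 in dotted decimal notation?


/24 means 24 network bits, 8 host bits
Binary: 11111111111111111111111100000000
Mask: 255.255.255.0


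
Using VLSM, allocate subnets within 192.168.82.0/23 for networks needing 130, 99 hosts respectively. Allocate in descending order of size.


130 hosts -> /24 (254 usable): 192.168.82.0/24
99 hosts -> /25 (126 usable): 192.168.83.0/25
Allocation: 192.168.82.0/24 (130 hosts, 254 usable); 192.168.83.0/25 (99 hosts, 126 usable)


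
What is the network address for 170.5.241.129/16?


IP:   10101010.00000101.11110001.10000001
Mask: 11111111.11111111.00000000.00000000
AND operation:
Net:  10101010.00000101.00000000.00000000
Network: 170.5.0.0/16


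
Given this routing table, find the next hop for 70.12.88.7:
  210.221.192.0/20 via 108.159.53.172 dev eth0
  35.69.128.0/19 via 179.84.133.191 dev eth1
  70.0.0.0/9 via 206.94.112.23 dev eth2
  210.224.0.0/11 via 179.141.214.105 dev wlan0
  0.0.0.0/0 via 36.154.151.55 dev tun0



Longest prefix match for 70.12.88.7:
  /20 210.221.192.0: no
  /19 35.69.128.0: no
  /9 70.0.0.0: MATCH
  /11 210.224.0.0: no
  /0 0.0.0.0: MATCH
Selected: next-hop 206.94.112.23 via eth2 (matched /9)


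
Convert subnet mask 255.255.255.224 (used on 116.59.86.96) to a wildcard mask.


Subnet mask: 255.255.255.224
Wildcard = 255.255.255.255 - subnet mask
255 - 255 = 0
255 - 255 = 0
255 - 255 = 0
255 - 224 = 31
Wildcard: 0.0.0.31


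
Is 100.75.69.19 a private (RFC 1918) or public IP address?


RFC 1918 private ranges:
  10.0.0.0/8 (10.0.0.0 - 10.255.255.255)
  172.16.0.0/12 (172.16.0.0 - 172.31.255.255)
  192.168.0.0/16 (192.168.0.0 - 192.168.255.255)
Public (not in any RFC 1918 range)


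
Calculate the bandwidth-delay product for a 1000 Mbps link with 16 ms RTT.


BDP = bandwidth * RTT
= 1000 Mbps * 16 ms
= 1000 * 1e6 * 16 / 1000 bits
= 16000000 bits
= 2000000 bytes
= 1953.125 KB
BDP = 16000000 bits (2000000 bytes)


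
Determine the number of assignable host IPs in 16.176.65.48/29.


Host bits = 32 - 29 = 3
Total addresses = 2^3 = 8
Usable = total - 2 (network and broadcast)
Usable hosts: 6


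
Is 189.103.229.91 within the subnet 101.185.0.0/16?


Subnet network: 101.185.0.0
Test IP AND mask: 189.103.0.0
No, 189.103.229.91 is not in 101.185.0.0/16


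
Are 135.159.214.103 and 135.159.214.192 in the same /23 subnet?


Mask: 255.255.254.0
135.159.214.103 AND mask = 135.159.214.0
135.159.214.192 AND mask = 135.159.214.0
Yes, same subnet (135.159.214.0)


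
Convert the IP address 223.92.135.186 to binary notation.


223 = 11011111
92 = 01011100
135 = 10000111
186 = 10111010
Binary: 11011111.01011100.10000111.10111010


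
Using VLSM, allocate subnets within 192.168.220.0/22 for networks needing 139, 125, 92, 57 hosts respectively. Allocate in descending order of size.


139 hosts -> /24 (254 usable): 192.168.220.0/24
125 hosts -> /25 (126 usable): 192.168.221.0/25
92 hosts -> /25 (126 usable): 192.168.221.128/25
57 hosts -> /26 (62 usable): 192.168.222.0/26
Allocation: 192.168.220.0/24 (139 hosts, 254 usable); 192.168.221.0/25 (125 hosts, 126 usable); 192.168.221.128/25 (92 hosts, 126 usable); 192.168.222.0/26 (57 hosts, 62 usable)


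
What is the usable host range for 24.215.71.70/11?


Network: 24.192.0.0
Broadcast: 24.223.255.255
First usable = network + 1
Last usable = broadcast - 1
Range: 24.192.0.1 to 24.223.255.254


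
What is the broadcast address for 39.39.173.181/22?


Network: 39.39.172.0/22
Host bits = 10
Set all host bits to 1:
Broadcast: 39.39.175.255


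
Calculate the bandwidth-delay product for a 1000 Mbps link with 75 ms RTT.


BDP = bandwidth * RTT
= 1000 Mbps * 75 ms
= 1000 * 1e6 * 75 / 1000 bits
= 75000000 bits
= 9375000 bytes
= 9155.2734 KB
BDP = 75000000 bits (9375000 bytes)


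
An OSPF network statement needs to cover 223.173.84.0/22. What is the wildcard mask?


Subnet mask: 255.255.252.0
Wildcard = 255.255.255.255 - subnet mask
255 - 255 = 0
255 - 255 = 0
255 - 252 = 3
255 - 0 = 255
Wildcard: 0.0.3.255
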